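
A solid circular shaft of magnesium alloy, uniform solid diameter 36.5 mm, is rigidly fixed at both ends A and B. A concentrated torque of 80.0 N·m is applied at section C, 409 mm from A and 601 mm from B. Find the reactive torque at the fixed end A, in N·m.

With uniform GJ and both ends fixed, compatibility θ_AC = θ_CB gives T_A·a = T_B·b, together with T_A + T_B = T₀.
T_A = T₀·b/(a+b) = 80.00·601/1010 = 47.60 N·m; T_B = 32.40 N·m.

47.6 N·m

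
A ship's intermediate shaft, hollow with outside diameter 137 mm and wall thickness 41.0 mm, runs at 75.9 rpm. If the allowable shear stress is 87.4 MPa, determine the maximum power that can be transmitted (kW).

342 kW

J = π(d_o⁴ − d_i⁴)/32 = π(0.137⁴ − 0.0550⁴)/32 = 3.369×10^-5 m⁴.
T_max = τ_allow·J/r = 8.74×10^7 × 3.369×10^-5 / 0.0685 = 42980 N·m.
ω = 2π·75.9/60 = 7.948 rad/s, so P_max = T_max·ω = 3.416×10^5 W.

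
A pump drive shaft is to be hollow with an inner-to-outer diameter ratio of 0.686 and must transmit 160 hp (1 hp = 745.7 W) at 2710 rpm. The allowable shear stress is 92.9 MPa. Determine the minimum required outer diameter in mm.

ω = 2π·2710/60 = 283.8 rad/s, so T = P/ω = 160×745.7 / 283.8 = 420.4 N·m.
For a hollow shaft with d_i/d_o = 0.686: τ_max = 16T/(π d_o³ (1−k⁴)), so d_o = [16T/(π τ_allow (1−k⁴))]^(1/3) = [16·420.4/(π·9.29×10^7·0.7785)]^(1/3) = 0.03094 m.

30.9 mm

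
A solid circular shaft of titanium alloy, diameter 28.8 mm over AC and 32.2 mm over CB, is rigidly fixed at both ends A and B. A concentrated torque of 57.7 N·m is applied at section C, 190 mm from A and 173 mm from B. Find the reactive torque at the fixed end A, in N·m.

21.2 N·m

Compatibility: T_A·a/J_AC = T_B·b/J_CB with T_A + T_B = T₀.
J_AC = 6.75×10^-8 m⁴, J_CB = 1.06×10^-7 m⁴, so T_A = T₀·(J_AC/a)/((J_AC/a)+(J_CB/b)) = 21.24 N·m, T_B = 36.46 N·m.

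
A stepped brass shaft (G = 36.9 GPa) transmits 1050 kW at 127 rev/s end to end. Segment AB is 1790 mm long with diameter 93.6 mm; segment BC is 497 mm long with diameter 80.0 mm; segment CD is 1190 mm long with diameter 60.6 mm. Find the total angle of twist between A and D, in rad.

ω = 2π·127 = 798.0 rad/s, so T = P/ω = 1050×10³ / 798.0 = 1316 N·m.
J_AB = π(0.0936)⁴/32 = 7.54×10^-6 m⁴; J_BC = π(0.0800)⁴/32 = 4.02×10^-6 m⁴; J_CD = π(0.0606)⁴/32 = 1.32×10^-6 m⁴.
θ = (T/G)·Σ L_i/J_i = (1316/36.9×10⁹)·(1.79/7.54×10^-6 + 0.497/4.02×10^-6 + 1.19/1.32×10^-6) = 0.04493 rad.

0.0449 rad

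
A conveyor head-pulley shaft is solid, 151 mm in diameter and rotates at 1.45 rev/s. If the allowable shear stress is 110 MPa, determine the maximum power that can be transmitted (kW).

J = πd⁴/32 = π(0.151)⁴/32 = 5.104×10^-5 m⁴.
T_max = τ_allow·J/r = 1.10×10^8 × 5.104×10^-5 / 0.0755 = 74360 N·m.
ω = 2π·1.45 = 9.111 rad/s, so P_max = T_max·ω = 6.775×10^5 W.

677 kW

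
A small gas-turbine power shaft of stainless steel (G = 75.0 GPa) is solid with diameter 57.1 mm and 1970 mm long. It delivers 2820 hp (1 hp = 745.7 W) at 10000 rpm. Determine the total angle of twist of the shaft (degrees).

2.90°

ω = 2π·10000/60 = 1047 rad/s, so T = P/ω = 2820×745.7 / 1047 = 2008 N·m.
J = πd⁴/32 = π(0.0571)⁴/32 = 1.044×10^-6 m⁴.
θ = T·L/(G·J) = 2008 × 1.97 / (75.0×10⁹ × 1.044×10^-6) = 0.05054 rad.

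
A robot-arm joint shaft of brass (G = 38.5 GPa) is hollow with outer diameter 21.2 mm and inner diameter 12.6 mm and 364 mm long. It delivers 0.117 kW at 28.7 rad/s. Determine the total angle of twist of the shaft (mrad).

ω = 28.7 rad/s, so T = P/ω = 0.117×10³ / 28.70 = 4.077 N·m.
J = π(d_o⁴ − d_i⁴)/32 = π(0.0212⁴ − 0.0126⁴)/32 = 1.736×10^-8 m⁴.
θ = T·L/(G·J) = 4.077 × 0.364 / (38.5×10⁹ × 1.736×10^-8) = 2.221×10^-3 rad.

2.22 mrad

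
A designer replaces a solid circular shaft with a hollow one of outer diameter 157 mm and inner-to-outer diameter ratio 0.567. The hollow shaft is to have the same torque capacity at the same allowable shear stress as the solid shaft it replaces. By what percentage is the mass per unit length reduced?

27.0 %

Equal τ_max and T ⇒ the solid shaft needs d_s³ = d_o³(1−k⁴), so d_s = 157·(1−0.567⁴)^(1/3) = 151.4 mm.
Area ratio A_h/A_s = d_o²(1−k²)/d_s² = (1−k²)/(1−k⁴)^(2/3) = 0.7297.
Mass saving = 1 − 0.7297 = 27.0 %.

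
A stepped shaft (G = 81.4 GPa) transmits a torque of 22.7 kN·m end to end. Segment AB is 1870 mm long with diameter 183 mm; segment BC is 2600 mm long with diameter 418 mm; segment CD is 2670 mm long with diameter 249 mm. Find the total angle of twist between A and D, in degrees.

J_AB = π(0.183)⁴/32 = 1.10×10^-4 m⁴; J_BC = π(0.418)⁴/32 = 3.00×10^-3 m⁴; J_CD = π(0.249)⁴/32 = 3.77×10^-4 m⁴.
θ = (T/G)·Σ L_i/J_i = (22700/81.4×10⁹)·(1.87/1.10×10^-4 + 2.60/3.00×10^-3 + 2.67/3.77×10^-4) = 6.951×10^-3 rad.

0.398°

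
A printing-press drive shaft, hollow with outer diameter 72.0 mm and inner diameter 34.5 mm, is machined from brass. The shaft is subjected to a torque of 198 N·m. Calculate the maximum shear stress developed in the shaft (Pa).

2.85e6 Pa

J = π(d_o⁴ − d_i⁴)/32 = π(0.0720⁴ − 0.0345⁴)/32 = 2.499×10^-6 m⁴.
τ_max = T·r/J = 198.0 × 0.0360 / 2.499×10^-6 = 2.852×10^6 Pa.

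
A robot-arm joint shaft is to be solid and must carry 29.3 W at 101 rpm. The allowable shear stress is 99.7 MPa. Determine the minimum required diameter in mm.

5.21 mm

ω = 2π·101/60 = 10.58 rad/s, so T = P/ω = 29.3 / 10.58 = 2.770 N·m.
For a solid shaft τ_max = 16T/(πd³), so d = (16T/(π τ_allow))^(1/3) = (16·2.770/(π·9.97×10^7))^(1/3) = 0.005211 m.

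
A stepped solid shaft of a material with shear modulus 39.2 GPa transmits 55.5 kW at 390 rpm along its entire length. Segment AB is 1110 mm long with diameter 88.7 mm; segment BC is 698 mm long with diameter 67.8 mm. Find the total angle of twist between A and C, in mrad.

ω = 2π·390/60 = 40.84 rad/s, so T = P/ω = 55.5×10³ / 40.84 = 1359 N·m.
J_AB = π(0.0887)⁴/32 = 6.08×10^-6 m⁴; J_BC = π(0.0678)⁴/32 = 2.07×10^-6 m⁴.
θ = (T/G)·Σ L_i/J_i = (1359/39.2×10⁹)·(1.11/6.08×10^-6 + 0.698/2.07×10^-6) = 0.01800 rad.

18.0 mrad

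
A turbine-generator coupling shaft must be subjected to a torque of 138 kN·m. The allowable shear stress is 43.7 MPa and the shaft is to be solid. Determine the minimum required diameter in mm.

For a solid shaft τ_max = 16T/(πd³), so d = (16T/(π τ_allow))^(1/3) = (16·138000/(π·4.37×10^7))^(1/3) = 0.2524 m.

252 mm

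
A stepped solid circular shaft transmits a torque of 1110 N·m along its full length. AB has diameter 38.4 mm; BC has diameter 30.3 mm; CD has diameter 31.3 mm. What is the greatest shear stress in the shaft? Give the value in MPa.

203 MPa

Under the same torque, τ_max = 16T/(πd³) is largest where d is smallest — segment BC (d = 30.3 mm).
τ_max = 16·1110/(π·(0.0303)³) = 2.032×10^8 Pa.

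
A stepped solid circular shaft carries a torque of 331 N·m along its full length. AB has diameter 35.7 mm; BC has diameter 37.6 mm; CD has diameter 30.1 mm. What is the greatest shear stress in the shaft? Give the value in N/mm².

Under the same torque, τ_max = 16T/(πd³) is largest where d is smallest — segment CD (d = 30.1 mm).
τ_max = 16·331.0/(π·(0.0301)³) = 6.182×10^7 Pa.

61.8 N/mm²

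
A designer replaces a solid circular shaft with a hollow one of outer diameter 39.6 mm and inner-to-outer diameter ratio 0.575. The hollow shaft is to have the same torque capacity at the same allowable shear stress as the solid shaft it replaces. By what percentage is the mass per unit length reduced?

Equal τ_max and T ⇒ the solid shaft needs d_s³ = d_o³(1−k⁴), so d_s = 39.6·(1−0.575⁴)^(1/3) = 38.10 mm.
Area ratio A_h/A_s = d_o²(1−k²)/d_s² = (1−k²)/(1−k⁴)^(2/3) = 0.7231.
Mass saving = 1 − 0.7231 = 27.7 %.

27.7 %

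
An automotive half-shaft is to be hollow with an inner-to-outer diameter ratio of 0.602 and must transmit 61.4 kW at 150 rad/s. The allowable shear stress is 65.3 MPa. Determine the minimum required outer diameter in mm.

33.2 mm

ω = 150 rad/s, so T = P/ω = 61.4×10³ / 150.0 = 409.3 N·m.
For a hollow shaft with d_i/d_o = 0.602: τ_max = 16T/(π d_o³ (1−k⁴)), so d_o = [16T/(π τ_allow (1−k⁴))]^(1/3) = [16·409.3/(π·6.53×10^7·0.8687)]^(1/3) = 0.03325 m.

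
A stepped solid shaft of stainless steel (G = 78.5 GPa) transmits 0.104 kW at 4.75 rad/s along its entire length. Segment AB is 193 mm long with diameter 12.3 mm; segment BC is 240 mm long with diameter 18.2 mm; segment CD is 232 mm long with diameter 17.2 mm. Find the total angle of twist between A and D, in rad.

0.0377 rad

ω = 4.75 rad/s, so T = P/ω = 0.104×10³ / 4.750 = 21.89 N·m.
J_AB = π(0.0123)⁴/32 = 2.25×10^-9 m⁴; J_BC = π(0.0182)⁴/32 = 1.08×10^-8 m⁴; J_CD = π(0.0172)⁴/32 = 8.59×10^-9 m⁴.
θ = (T/G)·Σ L_i/J_i = (21.89/78.5×10⁹)·(0.193/2.25×10^-9 + 0.240/1.08×10^-8 + 0.232/8.59×10^-9) = 0.03770 rad.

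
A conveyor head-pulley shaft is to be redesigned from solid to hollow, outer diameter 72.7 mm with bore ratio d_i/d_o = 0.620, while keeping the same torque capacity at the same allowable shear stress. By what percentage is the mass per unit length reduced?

Equal τ_max and T ⇒ the solid shaft needs d_s³ = d_o³(1−k⁴), so d_s = 72.7·(1−0.620⁴)^(1/3) = 68.93 mm.
Area ratio A_h/A_s = d_o²(1−k²)/d_s² = (1−k²)/(1−k⁴)^(2/3) = 0.6848.
Mass saving = 1 − 0.6848 = 31.5 %.

31.5 %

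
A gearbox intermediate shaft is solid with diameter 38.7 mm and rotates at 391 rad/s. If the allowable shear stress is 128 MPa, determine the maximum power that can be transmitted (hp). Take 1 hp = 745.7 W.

764 hp

J = πd⁴/32 = π(0.0387)⁴/32 = 2.202×10^-7 m⁴.
T_max = τ_allow·J/r = 1.28×10^8 × 2.202×10^-7 / 0.0194 = 1457 N·m.
ω = 391 rad/s, so P_max = T_max·ω = 5.696×10^5 W.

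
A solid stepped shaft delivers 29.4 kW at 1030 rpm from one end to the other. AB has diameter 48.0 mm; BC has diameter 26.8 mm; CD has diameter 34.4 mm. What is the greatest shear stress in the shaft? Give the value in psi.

ω = 2π·1030/60 = 107.9 rad/s, so T = P/ω = 29.4×10³ / 107.9 = 272.6 N·m.
Under the same torque, τ_max = 16T/(πd³) is largest where d is smallest — segment BC (d = 26.8 mm).
τ_max = 16·272.6/(π·(0.0268)³) = 7.212×10^7 Pa.

10500 psi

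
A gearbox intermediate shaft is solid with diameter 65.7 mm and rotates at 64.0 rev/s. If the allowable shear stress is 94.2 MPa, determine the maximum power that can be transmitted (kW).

2110 kW

J = πd⁴/32 = π(0.0657)⁴/32 = 1.829×10^-6 m⁴.
T_max = τ_allow·J/r = 9.42×10^7 × 1.829×10^-6 / 0.0329 = 5245 N·m.
ω = 2π·64.0 = 402.1 rad/s, so P_max = T_max·ω = 2.109×10^6 W.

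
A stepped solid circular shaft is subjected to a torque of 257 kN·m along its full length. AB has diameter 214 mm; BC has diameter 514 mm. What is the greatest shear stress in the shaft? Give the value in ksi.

19.4 ksi

Under the same torque, τ_max = 16T/(πd³) is largest where d is smallest — segment AB (d = 214 mm).
τ_max = 16·257000/(π·(0.214)³) = 1.336×10^8 Pa.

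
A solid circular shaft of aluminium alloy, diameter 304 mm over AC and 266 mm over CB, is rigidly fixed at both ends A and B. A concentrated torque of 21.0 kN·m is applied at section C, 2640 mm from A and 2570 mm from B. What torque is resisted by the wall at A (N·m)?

Compatibility: T_A·a/J_AC = T_B·b/J_CB with T_A + T_B = T₀.
J_AC = 8.38×10^-4 m⁴, J_CB = 4.92×10^-4 m⁴, so T_A = T₀·(J_AC/a)/((J_AC/a)+(J_CB/b)) = 13110 N·m, T_B = 7893 N·m.

13100 N·m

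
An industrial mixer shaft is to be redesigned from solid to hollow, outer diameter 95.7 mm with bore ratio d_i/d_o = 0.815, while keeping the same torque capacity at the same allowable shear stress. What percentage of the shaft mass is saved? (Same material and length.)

50.5 %

Equal τ_max and T ⇒ the solid shaft needs d_s³ = d_o³(1−k⁴), so d_s = 95.7·(1−0.815⁴)^(1/3) = 78.83 mm.
Area ratio A_h/A_s = d_o²(1−k²)/d_s² = (1−k²)/(1−k⁴)^(2/3) = 0.4949.
Mass saving = 1 − 0.4949 = 50.5 %.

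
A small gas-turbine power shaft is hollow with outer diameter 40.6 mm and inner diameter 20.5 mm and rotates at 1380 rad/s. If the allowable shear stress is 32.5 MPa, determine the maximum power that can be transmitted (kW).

J = π(d_o⁴ − d_i⁴)/32 = π(0.0406⁴ − 0.0205⁴)/32 = 2.494×10^-7 m⁴.
T_max = τ_allow·J/r = 3.25×10^7 × 2.494×10^-7 / 0.0203 = 399.3 N·m.
ω = 1380 rad/s, so P_max = T_max·ω = 5.510×10^5 W.

551 kW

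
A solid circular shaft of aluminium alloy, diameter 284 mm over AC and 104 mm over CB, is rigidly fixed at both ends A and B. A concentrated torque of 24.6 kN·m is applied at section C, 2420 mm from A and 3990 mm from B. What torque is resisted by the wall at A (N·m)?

24300 N·m

Compatibility: T_A·a/J_AC = T_B·b/J_CB with T_A + T_B = T₀.
J_AC = 6.39×10^-4 m⁴, J_CB = 1.15×10^-5 m⁴, so T_A = T₀·(J_AC/a)/((J_AC/a)+(J_CB/b)) = 24330 N·m, T_B = 265.4 N·m.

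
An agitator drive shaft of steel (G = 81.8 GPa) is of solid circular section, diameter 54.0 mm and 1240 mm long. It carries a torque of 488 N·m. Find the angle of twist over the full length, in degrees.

J = πd⁴/32 = π(0.0540)⁴/32 = 8.348×10^-7 m⁴.
θ = T·L/(G·J) = 488.0 × 1.24 / (81.8×10⁹ × 8.348×10^-7) = 8.862×10^-3 rad.

0.508°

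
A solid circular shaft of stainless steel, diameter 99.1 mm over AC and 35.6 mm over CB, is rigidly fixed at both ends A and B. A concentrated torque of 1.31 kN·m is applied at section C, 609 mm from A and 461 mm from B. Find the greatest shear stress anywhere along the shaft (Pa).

Compatibility: T_A·a/J_AC = T_B·b/J_CB with T_A + T_B = T₀.
J_AC = 9.47×10^-6 m⁴, J_CB = 1.58×10^-7 m⁴, so T_A = T₀·(J_AC/a)/((J_AC/a)+(J_CB/b)) = 1282 N·m, T_B = 28.20 N·m.
τ in each portion: τ_AC = 6.71×10^6 Pa, τ_CB = 3.18×10^6 Pa; maximum is in AC.
τ_max = T_AC·r/J = 1282·0.0495/9.47×10^-6 = 6.708×10^6 Pa.

6.71e6 Pa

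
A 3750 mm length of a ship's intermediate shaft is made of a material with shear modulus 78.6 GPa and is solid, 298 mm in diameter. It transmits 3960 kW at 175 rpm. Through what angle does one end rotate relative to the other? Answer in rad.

ω = 2π·175/60 = 18.33 rad/s, so T = P/ω = 3960×10³ / 18.33 = 216100 N·m.
J = πd⁴/32 = π(0.298)⁴/32 = 7.742×10^-4 m⁴.
θ = T·L/(G·J) = 216100 × 3.75 / (78.6×10⁹ × 7.742×10^-4) = 0.01332 rad.

0.0133 rad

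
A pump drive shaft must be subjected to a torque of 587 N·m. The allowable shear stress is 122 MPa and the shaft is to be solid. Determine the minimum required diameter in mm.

29.0 mm

For a solid shaft τ_max = 16T/(πd³), so d = (16T/(π τ_allow))^(1/3) = (16·587.0/(π·1.22×10^8))^(1/3) = 0.02905 m.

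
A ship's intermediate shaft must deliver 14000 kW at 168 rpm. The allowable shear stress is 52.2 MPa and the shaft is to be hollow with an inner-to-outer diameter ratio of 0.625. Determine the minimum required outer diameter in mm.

451 mm

ω = 2π·168/60 = 17.59 rad/s, so T = P/ω = 14000×10³ / 17.59 = 795800 N·m.
For a hollow shaft with d_i/d_o = 0.625: τ_max = 16T/(π d_o³ (1−k⁴)), so d_o = [16T/(π τ_allow (1−k⁴))]^(1/3) = [16·795800/(π·5.22×10^7·0.8474)]^(1/3) = 0.4508 m.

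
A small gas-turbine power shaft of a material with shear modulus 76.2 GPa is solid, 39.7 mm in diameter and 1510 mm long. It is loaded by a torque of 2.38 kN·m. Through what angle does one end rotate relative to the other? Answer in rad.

J = πd⁴/32 = π(0.0397)⁴/32 = 2.439×10^-7 m⁴.
θ = T·L/(G·J) = 2380 × 1.51 / (76.2×10⁹ × 2.439×10^-7) = 0.1934 rad.

0.193 rad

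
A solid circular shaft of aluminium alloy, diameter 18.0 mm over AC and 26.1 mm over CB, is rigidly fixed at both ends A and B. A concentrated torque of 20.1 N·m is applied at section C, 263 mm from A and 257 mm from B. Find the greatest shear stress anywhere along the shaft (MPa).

4.72 MPa

Compatibility: T_A·a/J_AC = T_B·b/J_CB with T_A + T_B = T₀.
J_AC = 1.03×10^-8 m⁴, J_CB = 4.56×10^-8 m⁴, so T_A = T₀·(J_AC/a)/((J_AC/a)+(J_CB/b)) = 3.639 N·m, T_B = 16.46 N·m.
τ in each portion: τ_AC = 3.18×10^6 Pa, τ_CB = 4.72×10^6 Pa; maximum is in CB.
τ_max = T_CB·r/J = 16.46·0.0131/4.56×10^-8 = 4.715×10^6 Pa.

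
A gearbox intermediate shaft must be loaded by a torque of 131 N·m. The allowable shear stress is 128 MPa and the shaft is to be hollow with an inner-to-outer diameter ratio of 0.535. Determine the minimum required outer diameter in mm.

17.8 mm

For a hollow shaft with d_i/d_o = 0.535: τ_max = 16T/(π d_o³ (1−k⁴)), so d_o = [16T/(π τ_allow (1−k⁴))]^(1/3) = [16·131.0/(π·1.28×10^8·0.9181)]^(1/3) = 0.01784 m.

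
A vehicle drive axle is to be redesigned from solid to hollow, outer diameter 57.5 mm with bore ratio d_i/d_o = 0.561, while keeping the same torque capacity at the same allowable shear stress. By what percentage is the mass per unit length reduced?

26.5 %

Equal τ_max and T ⇒ the solid shaft needs d_s³ = d_o³(1−k⁴), so d_s = 57.5·(1−0.561⁴)^(1/3) = 55.54 mm.
Area ratio A_h/A_s = d_o²(1−k²)/d_s² = (1−k²)/(1−k⁴)^(2/3) = 0.7346.
Mass saving = 1 − 0.7346 = 26.5 %.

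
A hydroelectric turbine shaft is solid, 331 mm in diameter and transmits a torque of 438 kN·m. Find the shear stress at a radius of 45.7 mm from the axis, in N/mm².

J = πd⁴/32 = π(0.331)⁴/32 = 1.178×10^-3 m⁴.
Shear stress varies linearly with radius: τ = T·r/J = 438000 × 0.0457 / 1.178×10^-3 = 1.699×10^7 Pa.

17.0 N/mm²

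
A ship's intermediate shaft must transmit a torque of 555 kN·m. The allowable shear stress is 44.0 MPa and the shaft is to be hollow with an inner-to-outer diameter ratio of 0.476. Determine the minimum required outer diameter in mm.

For a hollow shaft with d_i/d_o = 0.476: τ_max = 16T/(π d_o³ (1−k⁴)), so d_o = [16T/(π τ_allow (1−k⁴))]^(1/3) = [16·555000/(π·4.40×10^7·0.9487)]^(1/3) = 0.4076 m.

408 mm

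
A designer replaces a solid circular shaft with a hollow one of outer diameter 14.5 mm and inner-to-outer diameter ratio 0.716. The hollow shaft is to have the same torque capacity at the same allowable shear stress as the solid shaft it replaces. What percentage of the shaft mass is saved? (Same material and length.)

Equal τ_max and T ⇒ the solid shaft needs d_s³ = d_o³(1−k⁴), so d_s = 14.5·(1−0.716⁴)^(1/3) = 13.10 mm.
Area ratio A_h/A_s = d_o²(1−k²)/d_s² = (1−k²)/(1−k⁴)^(2/3) = 0.5972.
Mass saving = 1 − 0.5972 = 40.3 %.

40.3 %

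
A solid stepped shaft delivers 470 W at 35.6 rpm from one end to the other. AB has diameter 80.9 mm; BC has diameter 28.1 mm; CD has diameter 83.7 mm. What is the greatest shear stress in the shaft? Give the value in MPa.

28.9 MPa

ω = 2π·35.6/60 = 3.728 rad/s, so T = P/ω = 470 / 3.728 = 126.1 N·m.
Under the same torque, τ_max = 16T/(πd³) is largest where d is smallest — segment BC (d = 28.1 mm).
τ_max = 16·126.1/(π·(0.0281)³) = 2.894×10^7 Pa.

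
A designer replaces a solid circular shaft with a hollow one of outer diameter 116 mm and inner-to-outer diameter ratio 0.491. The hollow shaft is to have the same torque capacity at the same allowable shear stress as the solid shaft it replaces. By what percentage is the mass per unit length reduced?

Equal τ_max and T ⇒ the solid shaft needs d_s³ = d_o³(1−k⁴), so d_s = 116·(1−0.491⁴)^(1/3) = 113.7 mm.
Area ratio A_h/A_s = d_o²(1−k²)/d_s² = (1−k²)/(1−k⁴)^(2/3) = 0.7898.
Mass saving = 1 − 0.7898 = 21.0 %.

21.0 %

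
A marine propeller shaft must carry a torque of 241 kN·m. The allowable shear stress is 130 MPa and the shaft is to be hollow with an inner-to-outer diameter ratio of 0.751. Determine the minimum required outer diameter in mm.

240 mm

For a hollow shaft with d_i/d_o = 0.751: τ_max = 16T/(π d_o³ (1−k⁴)), so d_o = [16T/(π τ_allow (1−k⁴))]^(1/3) = [16·241000/(π·1.30×10^8·0.6819)]^(1/3) = 0.2401 m.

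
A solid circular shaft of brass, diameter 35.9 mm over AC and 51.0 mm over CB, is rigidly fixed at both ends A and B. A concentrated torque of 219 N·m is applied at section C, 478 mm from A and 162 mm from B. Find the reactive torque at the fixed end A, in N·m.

16.8 N·m

Compatibility: T_A·a/J_AC = T_B·b/J_CB with T_A + T_B = T₀.
J_AC = 1.63×10^-7 m⁴, J_CB = 6.64×10^-7 m⁴, so T_A = T₀·(J_AC/a)/((J_AC/a)+(J_CB/b)) = 16.82 N·m, T_B = 202.2 N·m.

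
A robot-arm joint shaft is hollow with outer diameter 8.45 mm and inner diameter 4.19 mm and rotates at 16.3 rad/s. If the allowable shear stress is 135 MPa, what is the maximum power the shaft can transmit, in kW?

0.245 kW

J = π(d_o⁴ − d_i⁴)/32 = π(0.00845⁴ − 0.00419⁴)/32 = 4.703×10^-10 m⁴.
T_max = τ_allow·J/r = 1.35×10^8 × 4.703×10^-10 / 0.00422 = 15.03 N·m.
ω = 16.3 rad/s, so P_max = T_max·ω = 244.9 W.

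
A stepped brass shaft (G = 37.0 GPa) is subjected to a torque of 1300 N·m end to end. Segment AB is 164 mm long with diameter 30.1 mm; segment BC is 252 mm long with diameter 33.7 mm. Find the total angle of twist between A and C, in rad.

0.141 rad

J_AB = π(0.0301)⁴/32 = 8.06×10^-8 m⁴; J_BC = π(0.0337)⁴/32 = 1.27×10^-7 m⁴.
θ = (T/G)·Σ L_i/J_i = (1300/37.0×10⁹)·(0.164/8.06×10^-8 + 0.252/1.27×10^-7) = 0.1414 rad.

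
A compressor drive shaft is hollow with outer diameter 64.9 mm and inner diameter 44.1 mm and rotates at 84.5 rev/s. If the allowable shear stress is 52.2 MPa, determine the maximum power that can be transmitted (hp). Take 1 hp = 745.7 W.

1570 hp

J = π(d_o⁴ − d_i⁴)/32 = π(0.0649⁴ − 0.0441⁴)/32 = 1.370×10^-6 m⁴.
T_max = τ_allow·J/r = 5.22×10^7 × 1.370×10^-6 / 0.0324 = 2204 N·m.
ω = 2π·84.5 = 530.9 rad/s, so P_max = T_max·ω = 1.170×10^6 W.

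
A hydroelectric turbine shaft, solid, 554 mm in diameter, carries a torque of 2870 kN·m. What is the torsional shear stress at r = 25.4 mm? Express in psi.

1140 psi

J = πd⁴/32 = π(0.554)⁴/32 = 9.248×10^-3 m⁴.
Shear stress varies linearly with radius: τ = T·r/J = 2.870e6 × 0.0254 / 9.248×10^-3 = 7.883×10^6 Pa.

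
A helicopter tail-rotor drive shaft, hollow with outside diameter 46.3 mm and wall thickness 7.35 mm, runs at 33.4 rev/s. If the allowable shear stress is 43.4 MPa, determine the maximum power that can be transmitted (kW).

J = π(d_o⁴ − d_i⁴)/32 = π(0.0463⁴ − 0.0316⁴)/32 = 3.533×10^-7 m⁴.
T_max = τ_allow·J/r = 4.34×10^7 × 3.533×10^-7 / 0.0231 = 662.3 N·m.
ω = 2π·33.4 = 209.9 rad/s, so P_max = T_max·ω = 1.390×10^5 W.

139 kW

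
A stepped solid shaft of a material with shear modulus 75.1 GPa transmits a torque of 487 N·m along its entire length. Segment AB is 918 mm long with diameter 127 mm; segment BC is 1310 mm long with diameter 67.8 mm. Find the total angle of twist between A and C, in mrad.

4.33 mrad

J_AB = π(0.127)⁴/32 = 2.55×10^-5 m⁴; J_BC = π(0.0678)⁴/32 = 2.07×10^-6 m⁴.
θ = (T/G)·Σ L_i/J_i = (487.0/75.1×10⁹)·(0.918/2.55×10^-5 + 1.31/2.07×10^-6) = 4.328×10^-3 rad.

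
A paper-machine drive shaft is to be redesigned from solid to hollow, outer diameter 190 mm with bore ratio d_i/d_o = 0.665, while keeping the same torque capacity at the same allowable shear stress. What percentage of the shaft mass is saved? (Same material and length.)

Equal τ_max and T ⇒ the solid shaft needs d_s³ = d_o³(1−k⁴), so d_s = 190·(1−0.665⁴)^(1/3) = 176.7 mm.
Area ratio A_h/A_s = d_o²(1−k²)/d_s² = (1−k²)/(1−k⁴)^(2/3) = 0.6449.
Mass saving = 1 − 0.6449 = 35.5 %.

35.5 %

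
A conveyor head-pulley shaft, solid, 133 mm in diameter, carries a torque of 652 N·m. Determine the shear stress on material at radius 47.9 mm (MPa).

1.02 MPa

J = πd⁴/32 = π(0.133)⁴/32 = 3.072×10^-5 m⁴.
Shear stress varies linearly with radius: τ = T·r/J = 652.0 × 0.0479 / 3.072×10^-5 = 1.017×10^6 Pa.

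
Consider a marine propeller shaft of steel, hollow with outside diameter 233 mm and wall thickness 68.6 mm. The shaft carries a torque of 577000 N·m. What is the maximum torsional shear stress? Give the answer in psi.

34700 psi

J = π(d_o⁴ − d_i⁴)/32 = π(0.233⁴ − 0.0958⁴)/32 = 2.811×10^-4 m⁴.
τ_max = T·r/J = 577000 × 0.117 / 2.811×10^-4 = 2.392×10^8 Pa.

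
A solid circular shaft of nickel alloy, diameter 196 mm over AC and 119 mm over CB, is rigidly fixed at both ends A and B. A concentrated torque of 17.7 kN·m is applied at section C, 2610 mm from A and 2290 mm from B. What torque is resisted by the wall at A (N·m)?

15300 N·m

Compatibility: T_A·a/J_AC = T_B·b/J_CB with T_A + T_B = T₀.
J_AC = 1.45×10^-4 m⁴, J_CB = 1.97×10^-5 m⁴, so T_A = T₀·(J_AC/a)/((J_AC/a)+(J_CB/b)) = 15330 N·m, T_B = 2374 N·m.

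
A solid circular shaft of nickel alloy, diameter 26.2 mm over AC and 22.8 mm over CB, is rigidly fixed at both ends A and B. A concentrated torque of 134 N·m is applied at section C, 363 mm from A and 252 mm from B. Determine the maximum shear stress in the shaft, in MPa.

26.0 MPa

Compatibility: T_A·a/J_AC = T_B·b/J_CB with T_A + T_B = T₀.
J_AC = 4.63×10^-8 m⁴, J_CB = 2.65×10^-8 m⁴, so T_A = T₀·(J_AC/a)/((J_AC/a)+(J_CB/b)) = 73.38 N·m, T_B = 60.62 N·m.
τ in each portion: τ_AC = 2.08×10^7 Pa, τ_CB = 2.60×10^7 Pa; maximum is in CB.
τ_max = T_CB·r/J = 60.62·0.0114/2.65×10^-8 = 2.605×10^7 Pa.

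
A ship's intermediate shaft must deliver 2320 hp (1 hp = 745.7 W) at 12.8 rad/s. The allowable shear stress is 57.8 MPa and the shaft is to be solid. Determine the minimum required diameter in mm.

228 mm

ω = 12.8 rad/s, so T = P/ω = 2320×745.7 / 12.80 = 135200 N·m.
For a solid shaft τ_max = 16T/(πd³), so d = (16T/(π τ_allow))^(1/3) = (16·135200/(π·5.78×10^7))^(1/3) = 0.2284 m.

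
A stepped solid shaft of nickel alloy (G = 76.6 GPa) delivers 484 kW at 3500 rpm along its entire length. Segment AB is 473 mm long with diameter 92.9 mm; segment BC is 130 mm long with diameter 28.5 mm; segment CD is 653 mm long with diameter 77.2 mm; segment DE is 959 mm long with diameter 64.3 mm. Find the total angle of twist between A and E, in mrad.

ω = 2π·3500/60 = 366.5 rad/s, so T = P/ω = 484×10³ / 366.5 = 1321 N·m.
J_AB = π(0.0929)⁴/32 = 7.31×10^-6 m⁴; J_BC = π(0.0285)⁴/32 = 6.48×10^-8 m⁴; J_CD = π(0.0772)⁴/32 = 3.49×10^-6 m⁴; J_DE = π(0.0643)⁴/32 = 1.68×10^-6 m⁴.
θ = (T/G)·Σ L_i/J_i = (1321/76.6×10⁹)·(0.473/7.31×10^-6 + 0.130/6.48×10^-8 + 0.653/3.49×10^-6 + 0.959/1.68×10^-6) = 0.04880 rad.

48.8 mrad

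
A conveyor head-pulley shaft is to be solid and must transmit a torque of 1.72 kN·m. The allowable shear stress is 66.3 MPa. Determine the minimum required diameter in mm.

For a solid shaft τ_max = 16T/(πd³), so d = (16T/(π τ_allow))^(1/3) = (16·1720/(π·6.63×10^7))^(1/3) = 0.05093 m.

50.9 mm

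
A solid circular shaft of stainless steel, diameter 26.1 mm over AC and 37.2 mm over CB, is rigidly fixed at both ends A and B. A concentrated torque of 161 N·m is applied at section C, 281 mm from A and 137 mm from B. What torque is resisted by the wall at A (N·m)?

17.0 N·m

Compatibility: T_A·a/J_AC = T_B·b/J_CB with T_A + T_B = T₀.
J_AC = 4.56×10^-8 m⁴, J_CB = 1.88×10^-7 m⁴, so T_A = T₀·(J_AC/a)/((J_AC/a)+(J_CB/b)) = 17.01 N·m, T_B = 144.0 N·m.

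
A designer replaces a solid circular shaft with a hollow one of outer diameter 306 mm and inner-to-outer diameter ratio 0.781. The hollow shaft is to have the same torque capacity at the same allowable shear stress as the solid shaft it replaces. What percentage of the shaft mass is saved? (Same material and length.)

46.8 %

Equal τ_max and T ⇒ the solid shaft needs d_s³ = d_o³(1−k⁴), so d_s = 306·(1−0.781⁴)^(1/3) = 262.0 mm.
Area ratio A_h/A_s = d_o²(1−k²)/d_s² = (1−k²)/(1−k⁴)^(2/3) = 0.5319.
Mass saving = 1 − 0.5319 = 46.8 %.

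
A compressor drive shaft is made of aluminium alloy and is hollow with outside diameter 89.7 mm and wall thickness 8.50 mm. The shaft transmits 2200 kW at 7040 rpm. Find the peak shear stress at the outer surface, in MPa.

ω = 2π·7040/60 = 737.2 rad/s, so T = P/ω = 2200×10³ / 737.2 = 2984 N·m.
J = π(d_o⁴ − d_i⁴)/32 = π(0.0897⁴ − 0.0727⁴)/32 = 3.613×10^-6 m⁴.
τ_max = T·r/J = 2984 × 0.0449 / 3.613×10^-6 = 3.704×10^7 Pa.

37.0 MPa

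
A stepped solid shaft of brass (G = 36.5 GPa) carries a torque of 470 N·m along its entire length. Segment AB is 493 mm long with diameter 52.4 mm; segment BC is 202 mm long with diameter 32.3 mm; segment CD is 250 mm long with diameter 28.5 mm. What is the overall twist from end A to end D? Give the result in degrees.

J_AB = π(0.0524)⁴/32 = 7.40×10^-7 m⁴; J_BC = π(0.0323)⁴/32 = 1.07×10^-7 m⁴; J_CD = π(0.0285)⁴/32 = 6.48×10^-8 m⁴.
θ = (T/G)·Σ L_i/J_i = (470.0/36.5×10⁹)·(0.493/7.40×10^-7 + 0.202/1.07×10^-7 + 0.250/6.48×10^-8) = 0.08262 rad.

4.73°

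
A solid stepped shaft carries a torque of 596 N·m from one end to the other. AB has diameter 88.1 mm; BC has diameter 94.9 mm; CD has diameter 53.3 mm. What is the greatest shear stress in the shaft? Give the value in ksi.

2.91 ksi

Under the same torque, τ_max = 16T/(πd³) is largest where d is smallest — segment CD (d = 53.3 mm).
τ_max = 16·596.0/(π·(0.0533)³) = 2.005×10^7 Pa.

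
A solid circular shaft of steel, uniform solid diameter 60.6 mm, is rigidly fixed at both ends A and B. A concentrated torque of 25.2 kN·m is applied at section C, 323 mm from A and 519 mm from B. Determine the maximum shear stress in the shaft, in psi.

51600 psi

With uniform GJ and both ends fixed, compatibility θ_AC = θ_CB gives T_A·a = T_B·b, together with T_A + T_B = T₀.
T_A = T₀·b/(a+b) = 25200·519/842.0 = 15530 N·m; T_B = 9667 N·m.
τ in each portion: τ_AC = 3.55×10^8 Pa, τ_CB = 2.21×10^8 Pa; maximum is in AC.
τ_max = T_AC·r/J = 15530·0.0303/1.32×10^-6 = 3.555×10^8 Pa.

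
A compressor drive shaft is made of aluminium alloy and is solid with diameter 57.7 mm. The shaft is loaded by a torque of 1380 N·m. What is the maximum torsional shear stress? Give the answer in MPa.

36.6 MPa

J = πd⁴/32 = π(0.0577)⁴/32 = 1.088×10^-6 m⁴.
τ_max = T·r/J = 1380 × 0.0289 / 1.088×10^-6 = 3.659×10^7 Pa.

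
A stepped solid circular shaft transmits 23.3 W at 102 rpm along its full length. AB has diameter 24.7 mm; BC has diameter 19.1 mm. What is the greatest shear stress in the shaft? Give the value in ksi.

0.231 ksi

ω = 2π·102/60 = 10.68 rad/s, so T = P/ω = 23.3 / 10.68 = 2.181 N·m.
Under the same torque, τ_max = 16T/(πd³) is largest where d is smallest — segment BC (d = 19.1 mm).
τ_max = 16·2.181/(π·(0.0191)³) = 1.594×10^6 Pa.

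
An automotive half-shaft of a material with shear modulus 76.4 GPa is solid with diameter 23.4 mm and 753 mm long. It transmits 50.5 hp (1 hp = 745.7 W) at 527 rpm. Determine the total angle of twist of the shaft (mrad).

ω = 2π·527/60 = 55.19 rad/s, so T = P/ω = 50.5×745.7 / 55.19 = 682.4 N·m.
J = πd⁴/32 = π(0.0234)⁴/32 = 2.943×10^-8 m⁴.
θ = T·L/(G·J) = 682.4 × 0.753 / (76.4×10⁹ × 2.943×10^-8) = 0.2285 rad.

228 mrad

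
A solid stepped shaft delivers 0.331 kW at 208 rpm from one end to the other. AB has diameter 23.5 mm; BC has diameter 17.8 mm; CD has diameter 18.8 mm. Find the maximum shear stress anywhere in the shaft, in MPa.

13.7 MPa

ω = 2π·208/60 = 21.78 rad/s, so T = P/ω = 0.331×10³ / 21.78 = 15.20 N·m.
Under the same torque, τ_max = 16T/(πd³) is largest where d is smallest — segment BC (d = 17.8 mm).
τ_max = 16·15.20/(π·(0.0178)³) = 1.372×10^7 Pa.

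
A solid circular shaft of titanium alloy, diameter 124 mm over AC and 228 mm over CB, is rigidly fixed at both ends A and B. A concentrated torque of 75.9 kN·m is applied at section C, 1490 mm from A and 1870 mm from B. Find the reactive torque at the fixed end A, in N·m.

Compatibility: T_A·a/J_AC = T_B·b/J_CB with T_A + T_B = T₀.
J_AC = 2.32×10^-5 m⁴, J_CB = 2.65×10^-4 m⁴, so T_A = T₀·(J_AC/a)/((J_AC/a)+(J_CB/b)) = 7509 N·m, T_B = 68390 N·m.

7510 N·m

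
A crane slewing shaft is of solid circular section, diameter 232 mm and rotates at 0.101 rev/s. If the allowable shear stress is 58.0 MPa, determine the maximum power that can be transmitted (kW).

90.2 kW

J = πd⁴/32 = π(0.232)⁴/32 = 2.844×10^-4 m⁴.
T_max = τ_allow·J/r = 5.80×10^7 × 2.844×10^-4 / 0.116 = 142200 N·m.
ω = 2π·0.101 = 0.6346 rad/s, so P_max = T_max·ω = 9.024×10^4 W.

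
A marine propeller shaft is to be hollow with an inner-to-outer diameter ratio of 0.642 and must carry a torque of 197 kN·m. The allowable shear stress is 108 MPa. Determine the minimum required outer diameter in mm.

224 mm

For a hollow shaft with d_i/d_o = 0.642: τ_max = 16T/(π d_o³ (1−k⁴)), so d_o = [16T/(π τ_allow (1−k⁴))]^(1/3) = [16·197000/(π·1.08×10^8·0.8301)]^(1/3) = 0.2237 m.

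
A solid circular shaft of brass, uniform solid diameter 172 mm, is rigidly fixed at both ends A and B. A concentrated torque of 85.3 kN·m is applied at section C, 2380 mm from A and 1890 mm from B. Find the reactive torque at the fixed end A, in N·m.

37800 N·m

With uniform GJ and both ends fixed, compatibility θ_AC = θ_CB gives T_A·a = T_B·b, together with T_A + T_B = T₀.
T_A = T₀·b/(a+b) = 85300·1890/4270 = 37760 N·m; T_B = 47540 N·m.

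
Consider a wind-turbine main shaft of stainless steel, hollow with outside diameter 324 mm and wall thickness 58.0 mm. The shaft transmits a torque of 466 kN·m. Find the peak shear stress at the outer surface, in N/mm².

J = π(d_o⁴ − d_i⁴)/32 = π(0.324⁴ − 0.208⁴)/32 = 8.981×10^-4 m⁴.
τ_max = T·r/J = 466000 × 0.162 / 8.981×10^-4 = 8.406×10^7 Pa.

84.1 N/mm²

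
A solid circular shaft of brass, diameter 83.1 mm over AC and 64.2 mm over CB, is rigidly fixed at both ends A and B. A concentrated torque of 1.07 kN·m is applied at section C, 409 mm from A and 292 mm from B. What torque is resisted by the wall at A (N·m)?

714 N·m

Compatibility: T_A·a/J_AC = T_B·b/J_CB with T_A + T_B = T₀.
J_AC = 4.68×10^-6 m⁴, J_CB = 1.67×10^-6 m⁴, so T_A = T₀·(J_AC/a)/((J_AC/a)+(J_CB/b)) = 713.8 N·m, T_B = 356.2 N·m.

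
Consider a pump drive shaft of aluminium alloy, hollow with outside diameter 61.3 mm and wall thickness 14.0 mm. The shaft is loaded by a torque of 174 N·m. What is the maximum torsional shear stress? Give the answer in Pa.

J = π(d_o⁴ − d_i⁴)/32 = π(0.0613⁴ − 0.0333⁴)/32 = 1.266×10^-6 m⁴.
τ_max = T·r/J = 174.0 × 0.0307 / 1.266×10^-6 = 4.214×10^6 Pa.

4.21e6 Pa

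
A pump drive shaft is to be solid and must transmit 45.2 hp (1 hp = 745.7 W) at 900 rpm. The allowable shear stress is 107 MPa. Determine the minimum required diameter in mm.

ω = 2π·900/60 = 94.25 rad/s, so T = P/ω = 45.2×745.7 / 94.25 = 357.6 N·m.
For a solid shaft τ_max = 16T/(πd³), so d = (16T/(π τ_allow))^(1/3) = (16·357.6/(π·1.07×10^8))^(1/3) = 0.02572 m.

25.7 mm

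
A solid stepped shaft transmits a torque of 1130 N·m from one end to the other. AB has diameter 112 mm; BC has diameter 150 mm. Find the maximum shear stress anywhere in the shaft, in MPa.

Under the same torque, τ_max = 16T/(πd³) is largest where d is smallest — segment AB (d = 112 mm).
τ_max = 16·1130/(π·(0.112)³) = 4.096×10^6 Pa.

4.10 MPa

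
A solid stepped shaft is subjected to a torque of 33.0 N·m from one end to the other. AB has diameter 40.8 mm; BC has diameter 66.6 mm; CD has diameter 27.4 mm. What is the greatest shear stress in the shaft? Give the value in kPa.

Under the same torque, τ_max = 16T/(πd³) is largest where d is smallest — segment CD (d = 27.4 mm).
τ_max = 16·33.00/(π·(0.0274)³) = 8.170×10^6 Pa.

8170 kPa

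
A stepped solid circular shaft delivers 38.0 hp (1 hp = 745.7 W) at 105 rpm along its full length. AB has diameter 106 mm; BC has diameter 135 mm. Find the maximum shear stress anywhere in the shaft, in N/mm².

11.0 N/mm²

ω = 2π·105/60 = 11.00 rad/s, so T = P/ω = 38.0×745.7 / 11.00 = 2577 N·m.
Under the same torque, τ_max = 16T/(πd³) is largest where d is smallest — segment AB (d = 106 mm).
τ_max = 16·2577/(π·(0.106)³) = 1.102×10^7 Pa.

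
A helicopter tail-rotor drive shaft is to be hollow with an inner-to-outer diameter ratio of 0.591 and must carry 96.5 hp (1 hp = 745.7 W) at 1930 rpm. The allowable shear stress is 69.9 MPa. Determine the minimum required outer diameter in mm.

ω = 2π·1930/60 = 202.1 rad/s, so T = P/ω = 96.5×745.7 / 202.1 = 356.0 N·m.
For a hollow shaft with d_i/d_o = 0.591: τ_max = 16T/(π d_o³ (1−k⁴)), so d_o = [16T/(π τ_allow (1−k⁴))]^(1/3) = [16·356.0/(π·6.99×10^7·0.8780)]^(1/3) = 0.03091 m.

30.9 mm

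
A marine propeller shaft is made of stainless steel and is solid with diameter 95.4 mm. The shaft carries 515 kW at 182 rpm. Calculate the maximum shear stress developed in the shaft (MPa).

ω = 2π·182/60 = 19.06 rad/s, so T = P/ω = 515×10³ / 19.06 = 27020 N·m.
J = πd⁴/32 = π(0.0954)⁴/32 = 8.132×10^-6 m⁴.
τ_max = T·r/J = 27020 × 0.0477 / 8.132×10^-6 = 1.585×10^8 Pa.

159 MPa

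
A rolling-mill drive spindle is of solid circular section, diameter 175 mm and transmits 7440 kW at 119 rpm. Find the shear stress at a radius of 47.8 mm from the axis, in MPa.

ω = 2π·119/60 = 12.46 rad/s, so T = P/ω = 7440×10³ / 12.46 = 597000 N·m.
J = πd⁴/32 = π(0.175)⁴/32 = 9.208×10^-5 m⁴.
Shear stress varies linearly with radius: τ = T·r/J = 597000 × 0.0478 / 9.208×10^-5 = 3.099×10^8 Pa.

310 MPa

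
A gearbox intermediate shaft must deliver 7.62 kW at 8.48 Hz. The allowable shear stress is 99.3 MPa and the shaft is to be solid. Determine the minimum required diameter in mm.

ω = 2π·8.48 = 53.28 rad/s, so T = P/ω = 7.62×10³ / 53.28 = 143.0 N·m.
For a solid shaft τ_max = 16T/(πd³), so d = (16T/(π τ_allow))^(1/3) = (16·143.0/(π·9.93×10^7))^(1/3) = 0.01943 m.

19.4 mm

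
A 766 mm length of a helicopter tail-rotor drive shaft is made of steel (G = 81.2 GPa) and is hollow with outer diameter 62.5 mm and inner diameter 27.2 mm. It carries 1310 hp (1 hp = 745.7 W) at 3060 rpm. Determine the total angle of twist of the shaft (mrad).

19.9 mrad

ω = 2π·3060/60 = 320.4 rad/s, so T = P/ω = 1310×745.7 / 320.4 = 3048 N·m.
J = π(d_o⁴ − d_i⁴)/32 = π(0.0625⁴ − 0.0272⁴)/32 = 1.444×10^-6 m⁴.
θ = T·L/(G·J) = 3048 × 0.766 / (81.2×10⁹ × 1.444×10^-6) = 0.01991 rad.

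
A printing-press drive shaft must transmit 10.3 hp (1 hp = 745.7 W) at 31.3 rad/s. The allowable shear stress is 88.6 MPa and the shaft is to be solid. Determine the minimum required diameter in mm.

ω = 31.3 rad/s, so T = P/ω = 10.3×745.7 / 31.30 = 245.4 N·m.
For a solid shaft τ_max = 16T/(πd³), so d = (16T/(π τ_allow))^(1/3) = (16·245.4/(π·8.86×10^7))^(1/3) = 0.02416 m.

24.2 mm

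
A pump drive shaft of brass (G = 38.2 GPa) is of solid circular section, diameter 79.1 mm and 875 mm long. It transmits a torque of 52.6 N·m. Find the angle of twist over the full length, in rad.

J = πd⁴/32 = π(0.0791)⁴/32 = 3.843×10^-6 m⁴.
θ = T·L/(G·J) = 52.60 × 0.875 / (38.2×10⁹ × 3.843×10^-6) = 3.135×10^-4 rad.

3.13e-4 rad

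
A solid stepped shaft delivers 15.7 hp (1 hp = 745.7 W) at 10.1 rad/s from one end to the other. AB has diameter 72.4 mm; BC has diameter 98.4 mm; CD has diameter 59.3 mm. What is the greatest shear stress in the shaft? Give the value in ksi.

ω = 10.1 rad/s, so T = P/ω = 15.7×745.7 / 10.10 = 1159 N·m.
Under the same torque, τ_max = 16T/(πd³) is largest where d is smallest — segment CD (d = 59.3 mm).
τ_max = 16·1159/(π·(0.0593)³) = 2.831×10^7 Pa.

4.11 ksi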